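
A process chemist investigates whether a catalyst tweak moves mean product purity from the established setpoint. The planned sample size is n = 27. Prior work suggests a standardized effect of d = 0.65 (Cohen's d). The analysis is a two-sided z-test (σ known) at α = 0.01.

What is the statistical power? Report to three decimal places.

Power ≈ 0.789

Noncentrality parameter: δ = d·√n = 0.65 × √27 = 3.3775
Two-sided α = 0.01 → critical value z_{0.005} = 2.576.
Power = Φ(δ − 2.576) + Φ(−δ − 2.576) = Φ(0.802) + Φ(-5.953) = 0.7886 + 0.0000 = 0.7886.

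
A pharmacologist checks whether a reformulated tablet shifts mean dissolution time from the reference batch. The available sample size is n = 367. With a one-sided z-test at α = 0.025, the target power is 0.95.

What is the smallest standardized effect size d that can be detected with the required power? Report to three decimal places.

d ≈ 0.188

Required noncentrality: δ = z_{0.025} + z_{0.05} = 1.960 + 1.645 = 3.605.
δ = d·√n ⇒ d = δ/√n = 3.605/√367 = 0.1882.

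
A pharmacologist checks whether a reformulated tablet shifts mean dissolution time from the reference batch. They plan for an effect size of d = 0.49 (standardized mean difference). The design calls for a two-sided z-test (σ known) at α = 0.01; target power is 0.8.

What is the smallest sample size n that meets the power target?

Set Φ(δ − 2.576) = 0.8; then δ − 2.576 = Φ⁻¹(0.8) = 0.842, giving δ = 3.417.
(The Φ(−δ − z_{α/2}) term is vanishingly small for δ > 0 and is dropped in the standard sample-size formula.)
δ = d·√n ⇒ n = (δ/d)² = (3.417 / 0.49)² = 48.64.
Round up to the next whole unit.

n = 49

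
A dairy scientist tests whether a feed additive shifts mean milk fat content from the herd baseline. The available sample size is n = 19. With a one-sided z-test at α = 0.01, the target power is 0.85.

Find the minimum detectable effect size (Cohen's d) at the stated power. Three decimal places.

Need Φ(δ − 2.326) = 0.85, so δ = 2.326 + 1.036 = 3.363.
δ = d·√n ⇒ d = δ/√n = 3.363/√19 = 0.7715.

d ≈ 0.771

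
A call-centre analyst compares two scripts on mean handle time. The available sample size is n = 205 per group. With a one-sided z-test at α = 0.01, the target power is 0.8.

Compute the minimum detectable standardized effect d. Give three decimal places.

Need Φ(δ − 2.326) = 0.8, so δ = 2.326 + 0.842 = 3.168.
δ = d·√(n/2) ⇒ d = δ/√(n/2) = 3.168/√(205/2) = 0.3129.

d ≈ 0.313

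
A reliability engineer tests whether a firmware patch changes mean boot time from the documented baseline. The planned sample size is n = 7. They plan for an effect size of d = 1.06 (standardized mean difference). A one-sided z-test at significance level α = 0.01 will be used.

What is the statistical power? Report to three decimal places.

Power ≈ 0.684

Noncentrality parameter: λ = d·√n = 1.06 × √7 = 2.8045
One-sided α = 0.01 → critical value z_{0.01} = 2.326.
Power = Φ(λ − 2.326) = Φ(0.478) = 0.6837.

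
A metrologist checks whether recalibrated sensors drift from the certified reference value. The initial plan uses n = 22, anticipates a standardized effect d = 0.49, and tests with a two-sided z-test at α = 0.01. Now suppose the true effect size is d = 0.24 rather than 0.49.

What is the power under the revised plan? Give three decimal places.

Power ≈ 0.074

With d = 0.24: δ = d·√n = 0.24 × √22 = 1.1257. Critical value z_{0.005} = 2.576.
Revised power = Φ(δ − 2.576) + Φ(−δ − 2.576) = Φ(-1.450) + Φ(-3.702) = 0.0735 + 0.0001 = 0.0736.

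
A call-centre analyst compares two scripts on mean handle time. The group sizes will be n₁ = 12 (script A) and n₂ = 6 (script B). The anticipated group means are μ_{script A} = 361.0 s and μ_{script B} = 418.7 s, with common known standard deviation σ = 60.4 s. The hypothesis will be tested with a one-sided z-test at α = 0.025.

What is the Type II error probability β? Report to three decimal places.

Standardized effect: d = |μ_{script A} − μ_{script B}| / σ = |361.0 − 418.7| / 60.4 = 0.9553
Noncentrality parameter: δ = d / √(1/n₁ + 1/n₂) = 0.9553 / √(1/12 + 1/6) = 1.9106
Critical value for a one-sided test at α = 0.025: z_α = 1.960.
Power = Φ(δ − 1.960) = Φ(-0.049) = 0.4803.
Type II error: β = 1 − power = 1 − 0.4803 = 0.5197.

β ≈ 0.520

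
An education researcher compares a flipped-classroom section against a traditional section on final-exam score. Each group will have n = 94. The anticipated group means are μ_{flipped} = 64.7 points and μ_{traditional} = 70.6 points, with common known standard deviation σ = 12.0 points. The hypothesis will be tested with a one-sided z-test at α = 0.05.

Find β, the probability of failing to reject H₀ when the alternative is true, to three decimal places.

Standardized effect: d = |μ_{flipped} − μ_{traditional}| / σ = |64.7 − 70.6| / 12.0 = 0.4917
Noncentrality parameter: δ = d·√(n/2) = 0.4917 × √(94/2) = 3.3707
Critical value for a one-sided test at α = 0.05: z_α = 1.645.
Power = Φ(δ − 1.645) = Φ(1.726) = 0.9578.
Type II error: β = 1 − power = 1 − 0.9578 = 0.0422.

β ≈ 0.042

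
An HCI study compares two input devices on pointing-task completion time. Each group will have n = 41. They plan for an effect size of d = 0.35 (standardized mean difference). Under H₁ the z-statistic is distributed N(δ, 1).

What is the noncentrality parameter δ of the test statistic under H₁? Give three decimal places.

δ ≈ 1.585

δ = d·√(n/2) = 0.35 × √(41/2) = 1.5847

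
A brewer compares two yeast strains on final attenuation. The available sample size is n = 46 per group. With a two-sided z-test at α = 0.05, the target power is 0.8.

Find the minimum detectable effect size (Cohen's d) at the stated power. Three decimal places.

d ≈ 0.584

Required noncentrality: δ = z_{0.025} + z_{0.20} = 1.960 + 0.842 = 2.802.
(The second rejection-region term Φ(−δ − z_{α/2}) is negligible and dropped.)
δ = d·√(n/2) ⇒ d = δ/√(n/2) = 2.802/√(46/2) = 0.5842.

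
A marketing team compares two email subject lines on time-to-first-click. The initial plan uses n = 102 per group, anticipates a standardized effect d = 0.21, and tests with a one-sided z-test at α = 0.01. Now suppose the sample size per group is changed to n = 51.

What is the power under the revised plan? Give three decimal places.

With n = 51 per group: δ = d·√(n/2) = 0.21 × √(51/2) = 1.0604. Critical value z_{0.01} = 2.326.
Revised power = Φ(δ − 2.326) = Φ(-1.266) = 0.1028.

Power ≈ 0.103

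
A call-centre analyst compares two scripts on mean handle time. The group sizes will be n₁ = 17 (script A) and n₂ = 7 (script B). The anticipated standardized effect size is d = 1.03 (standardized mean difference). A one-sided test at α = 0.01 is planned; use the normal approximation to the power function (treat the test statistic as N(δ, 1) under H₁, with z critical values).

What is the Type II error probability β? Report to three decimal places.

β ≈ 0.513

Noncentrality parameter: λ = d / √(1/n₁ + 1/n₂) = 1.03 / √(1/17 + 1/7) = 2.2935
One-sided α = 0.01 → critical value z_{0.01} = 2.326.
Power = P(Z > 2.326 − λ) = Φ(-0.033) = 0.4869.
Type II error: β = 1 − power = 1 − 0.4869 = 0.5131.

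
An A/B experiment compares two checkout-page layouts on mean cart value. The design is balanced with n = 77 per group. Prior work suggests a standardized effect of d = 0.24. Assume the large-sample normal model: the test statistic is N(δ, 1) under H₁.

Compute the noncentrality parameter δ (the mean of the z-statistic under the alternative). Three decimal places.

δ = d·√(n/2) = 0.24 × √(77/2) = 1.4892

δ ≈ 1.489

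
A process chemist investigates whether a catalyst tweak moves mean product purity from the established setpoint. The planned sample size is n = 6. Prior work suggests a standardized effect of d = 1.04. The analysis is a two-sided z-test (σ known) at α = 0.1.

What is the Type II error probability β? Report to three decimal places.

Noncentrality parameter: δ = d·√n = 1.04 × √6 = 2.5475
Two-sided α = 0.1 → critical value z_{0.05} = 1.645.
Power = Φ(δ − 1.645) + Φ(−δ − 1.645) = Φ(0.903) + Φ(-4.192) = 0.8166 + 0.0000 = 0.8166.
Type II error: β = 1 − power = 1 − 0.8166 = 0.1834.

β ≈ 0.183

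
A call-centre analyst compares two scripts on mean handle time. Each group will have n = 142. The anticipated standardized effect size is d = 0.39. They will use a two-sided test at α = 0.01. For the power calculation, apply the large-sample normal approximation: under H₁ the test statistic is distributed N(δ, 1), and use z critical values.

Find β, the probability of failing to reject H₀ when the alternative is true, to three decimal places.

β ≈ 0.239

Noncentrality parameter: λ = d·√(n/2) = 0.39 × √(142/2) = 3.2862
Critical value for a two-sided test at α = 0.01: z_{α/2} = 2.576.
Power = Φ(λ − 2.576) + Φ(−λ − 2.576) = Φ(0.710) + Φ(-5.862) = 0.7613 + 0.0000 = 0.7613.
Type II error: β = 1 − power = 1 − 0.7613 = 0.2387.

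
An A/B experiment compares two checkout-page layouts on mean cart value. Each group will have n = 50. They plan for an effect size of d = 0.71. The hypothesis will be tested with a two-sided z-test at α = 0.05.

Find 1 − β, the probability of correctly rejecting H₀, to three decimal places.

Noncentrality parameter: λ = d·√(n/2) = 0.71 × √(50/2) = 3.5500
Critical value for a two-sided test at α = 0.05: z_{α/2} = 1.960.
Power = Φ(λ − 1.960) + Φ(−λ − 1.960) = Φ(1.590) + Φ(-5.510) = 0.9441 + 0.0000 = 0.9441.

Power ≈ 0.944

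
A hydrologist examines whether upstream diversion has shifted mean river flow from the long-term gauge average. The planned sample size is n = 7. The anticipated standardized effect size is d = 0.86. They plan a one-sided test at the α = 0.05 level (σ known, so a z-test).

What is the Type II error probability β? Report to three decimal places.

Noncentrality parameter: δ = d·√n = 0.86 × √7 = 2.2753
Critical value for a one-sided test at α = 0.05: z_α = 1.645.
Power = P(Z > 1.645 − δ) = Φ(0.630) = 0.7358.
Type II error: β = 1 − power = 1 − 0.7358 = 0.2642.

β ≈ 0.264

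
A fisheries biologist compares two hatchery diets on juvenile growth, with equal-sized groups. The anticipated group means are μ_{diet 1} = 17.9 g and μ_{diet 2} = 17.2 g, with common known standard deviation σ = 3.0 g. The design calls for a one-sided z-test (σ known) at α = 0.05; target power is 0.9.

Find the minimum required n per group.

n = 315 per group

Standardized effect: d = |μ_{diet 1} − μ_{diet 2}| / σ = |17.9 − 17.2| / 3.0 = 0.2333
Set Φ(δ − 1.645) = 0.9; then δ − 1.645 = Φ⁻¹(0.9) = 1.282, giving δ = 2.926.
δ = d·√(n/2) ⇒ n = 2(δ/d)² = 2 × (2.926 / 0.2333)² = 314.59.
Rounding up, n = 315 per group.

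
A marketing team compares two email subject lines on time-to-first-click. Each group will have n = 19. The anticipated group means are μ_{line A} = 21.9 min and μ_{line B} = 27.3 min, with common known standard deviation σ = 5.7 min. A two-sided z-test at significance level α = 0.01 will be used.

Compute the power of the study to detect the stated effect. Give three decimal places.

Standardized effect: d = |μ_{line A} − μ_{line B}| / σ = |21.9 − 27.3| / 5.7 = 0.9474
Noncentrality parameter: δ = d·√(n/2) = 0.9474 × √(19/2) = 2.9200
Critical value for a two-sided test at α = 0.01: z_{α/2} = 2.576.
Power = Φ(δ − 2.576) + Φ(−δ − 2.576) = Φ(0.344) + Φ(-5.496) = 0.6346 + 0.0000 = 0.6346.

Power ≈ 0.635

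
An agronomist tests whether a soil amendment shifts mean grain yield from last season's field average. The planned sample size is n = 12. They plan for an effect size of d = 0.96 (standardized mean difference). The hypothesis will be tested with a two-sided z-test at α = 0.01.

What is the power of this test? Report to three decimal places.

Noncentrality parameter: λ = d·√n = 0.96 × √12 = 3.3255
Critical value for a two-sided test at α = 0.01: z_{α/2} = 2.576.
Power = Φ(λ − 2.576) + Φ(−λ − 2.576) = Φ(0.750) + Φ(-5.901) = 0.7733 + 0.0000 = 0.7733.

Power ≈ 0.773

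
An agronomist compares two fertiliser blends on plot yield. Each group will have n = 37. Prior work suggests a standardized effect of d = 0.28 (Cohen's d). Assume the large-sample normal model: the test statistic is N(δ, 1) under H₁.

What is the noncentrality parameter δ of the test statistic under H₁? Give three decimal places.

δ ≈ 1.204

The noncentrality parameter scales effect size by the design's sample-size factor: δ = d·√(n/2) = 0.28 × √(37/2) = 1.2043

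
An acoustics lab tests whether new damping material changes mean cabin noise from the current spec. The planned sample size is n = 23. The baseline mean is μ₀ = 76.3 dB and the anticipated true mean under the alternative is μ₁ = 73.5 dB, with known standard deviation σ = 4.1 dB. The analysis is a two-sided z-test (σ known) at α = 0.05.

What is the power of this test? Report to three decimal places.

Power ≈ 0.906

Standardized effect: d = |μ₁ − μ₀| / σ = |73.5 − 76.3| / 4.1 = 0.6829
Noncentrality parameter: δ = d·√n = 0.6829 × √23 = 3.2752
Critical value for a two-sided test at α = 0.05: z_{α/2} = 1.960.
Power = Φ(δ − 1.960) + Φ(−δ − 1.960) = Φ(1.315) + Φ(-5.235) = 0.9058 + 0.0000 = 0.9058.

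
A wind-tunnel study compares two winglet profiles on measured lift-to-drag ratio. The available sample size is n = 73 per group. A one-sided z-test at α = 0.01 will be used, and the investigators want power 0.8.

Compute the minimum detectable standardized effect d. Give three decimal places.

d ≈ 0.524

Required noncentrality: δ = z_{0.01} + z_{0.20} = 2.326 + 0.842 = 3.168.
δ = d·√(n/2) ⇒ d = δ/√(n/2) = 3.168/√(73/2) = 0.5244.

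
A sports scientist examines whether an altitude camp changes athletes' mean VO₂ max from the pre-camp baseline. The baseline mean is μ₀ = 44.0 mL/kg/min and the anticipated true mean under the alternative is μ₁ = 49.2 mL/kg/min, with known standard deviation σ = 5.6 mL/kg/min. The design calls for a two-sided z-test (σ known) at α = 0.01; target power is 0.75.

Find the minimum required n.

Standardized effect: d = |μ₁ − μ₀| / σ = |49.2 − 44.0| / 5.6 = 0.9286
For power 0.75 need Φ(δ − z_{0.005}) = 0.75, so δ = z_{0.005} + z_{0.25} = 2.576 + 0.674 = 3.250.
(For δ > 0 the lower-tail rejection region contributes negligibly to power, so the one-term inversion is standard.)
δ = d·√n ⇒ n = (δ/d)² = (3.250 / 0.9286)² = 12.25.
Rounding up, n = 13.

n = 13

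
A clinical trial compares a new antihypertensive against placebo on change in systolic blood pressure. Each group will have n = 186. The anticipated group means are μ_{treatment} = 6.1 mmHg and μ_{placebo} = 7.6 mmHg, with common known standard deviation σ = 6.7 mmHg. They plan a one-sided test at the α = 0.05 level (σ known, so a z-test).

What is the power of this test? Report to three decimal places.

Standardized effect: d = |μ_{treatment} − μ_{placebo}| / σ = |6.1 − 7.6| / 6.7 = 0.2239
Noncentrality parameter: λ = d·√(n/2) = 0.2239 × √(186/2) = 2.1590
Critical value for a one-sided test at α = 0.05: z_α = 1.645.
Power = P(Z > 1.645 − λ) = Φ(0.514) = 0.6964.

Power ≈ 0.696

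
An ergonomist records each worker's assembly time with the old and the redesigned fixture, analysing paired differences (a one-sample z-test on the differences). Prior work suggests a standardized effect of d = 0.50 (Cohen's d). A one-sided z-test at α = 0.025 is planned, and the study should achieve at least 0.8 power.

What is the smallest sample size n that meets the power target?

For power 0.8 need Φ(δ − z_{0.025}) = 0.8, so δ = z_{0.025} + z_{0.20} = 1.960 + 0.842 = 2.802.
δ = d·√n ⇒ n = (δ/d)² = (2.802 / 0.50)² = 31.40.
Round up to the next whole unit.

n = 32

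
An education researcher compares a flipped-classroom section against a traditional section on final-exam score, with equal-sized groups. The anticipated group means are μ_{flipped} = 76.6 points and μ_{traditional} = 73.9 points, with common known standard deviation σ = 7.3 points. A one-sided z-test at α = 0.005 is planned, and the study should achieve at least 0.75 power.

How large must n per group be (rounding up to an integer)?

n = 155 per group

Standardized effect: d = |μ_{flipped} − μ_{traditional}| / σ = |76.6 − 73.9| / 7.3 = 0.3699
For power 0.75 need Φ(δ − z_{0.005}) = 0.75, so δ = z_{0.005} + z_{0.25} = 2.576 + 0.674 = 3.250.
δ = d·√(n/2) ⇒ n = 2(δ/d)² = 2 × (3.250 / 0.3699)² = 154.45.
Round up to the next whole unit.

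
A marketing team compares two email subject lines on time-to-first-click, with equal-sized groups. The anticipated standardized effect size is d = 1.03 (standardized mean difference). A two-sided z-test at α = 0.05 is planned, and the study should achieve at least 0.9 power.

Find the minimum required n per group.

Set Φ(δ − 1.960) = 0.9; then δ − 1.960 = Φ⁻¹(0.9) = 1.282, giving δ = 3.242.
(The Φ(−δ − z_{α/2}) term is vanishingly small for δ > 0 and is dropped in the standard sample-size formula.)
δ = d·√(n/2) ⇒ n = 2(δ/d)² = 2 × (3.242 / 1.03)² = 19.81.
Round up to the next whole unit.

n = 20 per group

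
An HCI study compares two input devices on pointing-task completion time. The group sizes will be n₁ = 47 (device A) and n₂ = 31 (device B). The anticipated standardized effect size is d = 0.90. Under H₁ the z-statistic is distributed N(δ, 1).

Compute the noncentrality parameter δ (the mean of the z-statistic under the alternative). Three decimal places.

δ = d / √(1/n₁ + 1/n₂) = 0.90 / √(1/47 + 1/31) = 3.8898

δ ≈ 3.890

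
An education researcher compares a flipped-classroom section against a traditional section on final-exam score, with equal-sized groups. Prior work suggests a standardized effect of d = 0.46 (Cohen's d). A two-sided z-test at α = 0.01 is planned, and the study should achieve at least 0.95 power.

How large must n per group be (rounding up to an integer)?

n = 169 per group

For power 0.95 need Φ(δ − z_{0.005}) = 0.95, so δ = z_{0.005} + z_{0.05} = 2.576 + 1.645 = 4.221.
(Ignoring the negligible lower-tail rejection probability gives the usual closed-form inversion.)
δ = d·√(n/2) ⇒ n = 2(δ/d)² = 2 × (4.221 / 0.46)² = 168.38.
Rounding up, n = 169 per group.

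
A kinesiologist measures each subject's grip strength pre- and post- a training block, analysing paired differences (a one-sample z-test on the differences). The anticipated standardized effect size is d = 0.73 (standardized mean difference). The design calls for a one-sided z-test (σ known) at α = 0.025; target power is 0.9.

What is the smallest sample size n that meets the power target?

For power 0.9 need Φ(δ − z_{0.025}) = 0.9, so δ = z_{0.025} + z_{0.10} = 1.960 + 1.282 = 3.242.
δ = d·√n ⇒ n = (δ/d)² = (3.242 / 0.73)² = 19.72.
Rounding up, n = 20.

n = 20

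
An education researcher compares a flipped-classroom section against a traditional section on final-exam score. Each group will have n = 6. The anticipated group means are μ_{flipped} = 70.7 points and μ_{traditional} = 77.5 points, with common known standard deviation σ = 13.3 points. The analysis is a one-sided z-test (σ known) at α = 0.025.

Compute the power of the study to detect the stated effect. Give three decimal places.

Power ≈ 0.141

Standardized effect: d = |μ_{flipped} − μ_{traditional}| / σ = |70.7 − 77.5| / 13.3 = 0.5113
Noncentrality parameter: λ = d·√(n/2) = 0.5113 × √(6/2) = 0.8856
Critical value for a one-sided test at α = 0.025: z_α = 1.960.
Power = P(Z > 1.960 − λ) = Φ(-1.074) = 0.1413.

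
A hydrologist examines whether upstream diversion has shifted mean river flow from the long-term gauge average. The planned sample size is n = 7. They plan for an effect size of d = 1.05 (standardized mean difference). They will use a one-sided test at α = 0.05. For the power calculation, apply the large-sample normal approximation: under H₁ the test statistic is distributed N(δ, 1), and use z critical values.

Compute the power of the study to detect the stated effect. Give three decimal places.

Noncentrality parameter: δ = d·√n = 1.05 × √7 = 2.7780
One-sided α = 0.05 → critical value z_{0.05} = 1.645.
Power = P(Z > 1.645 − δ) = Φ(1.133) = 0.8714.

Power ≈ 0.871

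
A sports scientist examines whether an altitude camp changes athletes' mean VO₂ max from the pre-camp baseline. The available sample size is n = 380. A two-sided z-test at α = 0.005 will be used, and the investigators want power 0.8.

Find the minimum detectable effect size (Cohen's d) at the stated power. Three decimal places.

d ≈ 0.187

Required noncentrality: δ = z_{0.0025} + z_{0.20} = 2.807 + 0.842 = 3.649.
(The second rejection-region term Φ(−δ − z_{α/2}) is negligible and dropped.)
δ = d·√n ⇒ d = δ/√n = 3.649/√380 = 0.1872.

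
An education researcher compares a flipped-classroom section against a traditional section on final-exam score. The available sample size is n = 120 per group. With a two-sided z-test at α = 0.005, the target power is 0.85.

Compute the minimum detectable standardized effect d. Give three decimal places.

d ≈ 0.496

Need Φ(δ − 2.807) = 0.85, so δ = 2.807 + 1.036 = 3.843.
(The second rejection-region term Φ(−δ − z_{α/2}) is negligible and dropped.)
δ = d·√(n/2) ⇒ d = δ/√(n/2) = 3.843/√(120/2) = 0.4962.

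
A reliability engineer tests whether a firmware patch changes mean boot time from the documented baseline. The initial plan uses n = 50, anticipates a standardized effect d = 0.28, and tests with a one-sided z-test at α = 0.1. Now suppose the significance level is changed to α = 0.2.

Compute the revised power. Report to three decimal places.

δ = d·√n = 0.28 × √50 = 1.9799 (unchanged). New critical value: z_{0.2} = 0.842.
Revised power = Φ(δ − 0.842) = Φ(1.138) = 0.8725.

Power ≈ 0.872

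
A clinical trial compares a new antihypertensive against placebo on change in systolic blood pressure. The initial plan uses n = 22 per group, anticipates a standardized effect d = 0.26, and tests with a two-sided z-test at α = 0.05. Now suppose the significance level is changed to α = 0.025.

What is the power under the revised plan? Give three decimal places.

Power ≈ 0.085

δ = d·√(n/2) = 0.26 × √(22/2) = 0.8623 (unchanged). New critical value: z_{0.0125} = 2.241.
Revised power = Φ(δ − 2.241) + Φ(−δ − 2.241) = Φ(-1.379) + Φ(-3.104) = 0.0839 + 0.0010 = 0.0849.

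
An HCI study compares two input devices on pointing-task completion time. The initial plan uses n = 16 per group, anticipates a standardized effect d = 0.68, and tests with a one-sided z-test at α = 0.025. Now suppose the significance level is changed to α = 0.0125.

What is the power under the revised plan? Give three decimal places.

Power ≈ 0.375

δ = d·√(n/2) = 0.68 × √(16/2) = 1.9233 (unchanged). New critical value: z_{0.0125} = 2.241.
Revised power = Φ(δ − 2.241) = Φ(-0.318) = 0.3752.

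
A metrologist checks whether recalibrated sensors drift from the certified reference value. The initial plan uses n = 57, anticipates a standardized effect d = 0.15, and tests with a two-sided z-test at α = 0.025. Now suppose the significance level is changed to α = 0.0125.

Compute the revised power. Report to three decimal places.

Power ≈ 0.086

δ = d·√n = 0.15 × √57 = 1.1325 (unchanged). New critical value: z_{0.0063} = 2.498.
Revised power = Φ(δ − 2.498) + Φ(−δ − 2.498) = Φ(-1.365) + Φ(-3.630) = 0.0861 + 0.0001 = 0.0862.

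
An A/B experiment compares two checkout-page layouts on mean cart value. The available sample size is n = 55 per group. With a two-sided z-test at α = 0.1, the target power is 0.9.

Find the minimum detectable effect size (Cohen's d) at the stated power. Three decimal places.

Need Φ(δ − 1.645) = 0.9, so δ = 1.645 + 1.282 = 2.926.
(Lower-tail contribution to power is negligible for δ > 0.)
δ = d·√(n/2) ⇒ d = δ/√(n/2) = 2.926/√(55/2) = 0.5580.

d ≈ 0.558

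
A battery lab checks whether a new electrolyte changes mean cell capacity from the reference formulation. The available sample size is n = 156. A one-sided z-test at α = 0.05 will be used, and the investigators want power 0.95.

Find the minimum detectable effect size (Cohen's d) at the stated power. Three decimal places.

Need Φ(δ − 1.645) = 0.95, so δ = 1.645 + 1.645 = 3.290.
δ = d·√n ⇒ d = δ/√n = 3.290/√156 = 0.2634.

d ≈ 0.263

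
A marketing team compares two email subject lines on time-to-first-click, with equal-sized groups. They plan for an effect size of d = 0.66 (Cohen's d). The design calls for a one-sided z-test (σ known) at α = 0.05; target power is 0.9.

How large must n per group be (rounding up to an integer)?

n = 40 per group

Set Φ(δ − 1.645) = 0.9; then δ − 1.645 = Φ⁻¹(0.9) = 1.282, giving δ = 2.926.
δ = d·√(n/2) ⇒ n = 2(δ/d)² = 2 × (2.926 / 0.66)² = 39.32.
Rounding up, n = 40 per group.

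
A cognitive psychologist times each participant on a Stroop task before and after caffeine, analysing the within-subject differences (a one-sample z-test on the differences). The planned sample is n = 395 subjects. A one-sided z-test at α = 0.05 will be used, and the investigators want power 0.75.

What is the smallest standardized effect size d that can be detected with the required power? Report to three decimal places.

Required noncentrality: δ = z_{0.05} + z_{0.25} = 1.645 + 0.674 = 2.319.
δ = d·√n ⇒ d = δ/√n = 2.319/√395 = 0.1167.

d ≈ 0.117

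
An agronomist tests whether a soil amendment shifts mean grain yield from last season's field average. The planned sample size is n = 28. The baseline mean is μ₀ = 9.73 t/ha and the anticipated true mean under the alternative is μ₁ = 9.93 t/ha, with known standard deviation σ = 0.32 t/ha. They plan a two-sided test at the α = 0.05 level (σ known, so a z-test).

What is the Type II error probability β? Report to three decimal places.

Standardized effect: d = |μ₁ − μ₀| / σ = |9.93 − 9.73| / 0.32 = 0.6250
Noncentrality parameter: δ = d·√n = 0.6250 × √28 = 3.3072
Two-sided α = 0.05 → critical value z_{0.025} = 1.960.
Power = Φ(δ − 1.960) + Φ(−δ − 1.960) = Φ(1.347) + Φ(-5.267) = 0.9110 + 0.0000 = 0.9110.
Type II error: β = 1 − power = 1 − 0.9110 = 0.0890.

β ≈ 0.089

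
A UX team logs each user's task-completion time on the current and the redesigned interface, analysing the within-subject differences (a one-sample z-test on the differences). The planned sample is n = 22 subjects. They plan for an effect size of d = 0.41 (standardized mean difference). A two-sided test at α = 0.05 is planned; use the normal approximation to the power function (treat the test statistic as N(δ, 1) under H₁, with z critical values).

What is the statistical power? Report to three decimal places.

Power ≈ 0.485

Noncentrality parameter: δ = d·√n = 0.41 × √22 = 1.9231
Two-sided α = 0.05 → critical value z_{0.025} = 1.960.
Power = Φ(δ − 1.960) + Φ(−δ − 1.960) = Φ(-0.037) + Φ(-3.883) = 0.4853 + 0.0001 = 0.4853.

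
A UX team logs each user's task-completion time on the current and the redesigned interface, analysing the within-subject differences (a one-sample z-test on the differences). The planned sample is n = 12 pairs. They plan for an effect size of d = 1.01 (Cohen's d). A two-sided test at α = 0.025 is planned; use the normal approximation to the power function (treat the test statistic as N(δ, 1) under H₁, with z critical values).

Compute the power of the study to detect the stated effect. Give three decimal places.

Noncentrality parameter: δ = d·√n = 1.01 × √12 = 3.4987
Critical value for a two-sided test at α = 0.025: z_{α/2} = 2.241.
Power = Φ(δ − 2.241) + Φ(−δ − 2.241) = Φ(1.257) + Φ(-5.740) = 0.8957 + 0.0000 = 0.8957.

Power ≈ 0.896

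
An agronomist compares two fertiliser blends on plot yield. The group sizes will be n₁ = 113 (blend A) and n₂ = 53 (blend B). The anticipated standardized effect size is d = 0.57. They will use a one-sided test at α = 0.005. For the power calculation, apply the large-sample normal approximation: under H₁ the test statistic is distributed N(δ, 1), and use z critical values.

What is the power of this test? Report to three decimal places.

Power ≈ 0.802

Noncentrality parameter: δ = d / √(1/n₁ + 1/n₂) = 0.57 / √(1/113 + 1/53) = 3.4237
One-sided α = 0.005 → critical value z_{0.005} = 2.576.
Power = P(Z > 2.576 − δ) = Φ(0.848) = 0.8017.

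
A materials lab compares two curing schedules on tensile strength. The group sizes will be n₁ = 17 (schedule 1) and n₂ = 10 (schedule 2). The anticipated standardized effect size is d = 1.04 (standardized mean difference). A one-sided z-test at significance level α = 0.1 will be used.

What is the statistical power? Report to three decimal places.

Power ≈ 0.908

Noncentrality parameter: δ = d / √(1/n₁ + 1/n₂) = 1.04 / √(1/17 + 1/10) = 2.6096
Critical value for a one-sided test at α = 0.1: z_α = 1.282.
Power = Φ(δ − 1.282) = Φ(1.328) = 0.9079.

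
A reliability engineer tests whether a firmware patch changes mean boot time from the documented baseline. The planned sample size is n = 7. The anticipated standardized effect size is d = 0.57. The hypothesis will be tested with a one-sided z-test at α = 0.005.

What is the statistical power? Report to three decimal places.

Power ≈ 0.143

Noncentrality parameter: δ = d·√n = 0.57 × √7 = 1.5081
Critical value for a one-sided test at α = 0.005: z_α = 2.576.
Power = Φ(δ − 2.576) = Φ(-1.068) = 0.1428.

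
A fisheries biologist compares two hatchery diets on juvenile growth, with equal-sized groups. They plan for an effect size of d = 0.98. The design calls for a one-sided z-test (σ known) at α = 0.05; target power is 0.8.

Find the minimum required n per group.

n = 13 per group

For power 0.8 need Φ(δ − z_{0.05}) = 0.8, so δ = z_{0.05} + z_{0.20} = 1.645 + 0.842 = 2.486.
δ = d·√(n/2) ⇒ n = 2(δ/d)² = 2 × (2.486 / 0.98)² = 12.87.
Rounding up, n = 13 per group.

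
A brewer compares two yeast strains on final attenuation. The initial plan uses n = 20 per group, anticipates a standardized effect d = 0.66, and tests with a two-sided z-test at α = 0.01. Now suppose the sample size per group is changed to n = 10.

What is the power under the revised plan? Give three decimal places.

Power ≈ 0.136

With n = 10 per group: δ = d·√(n/2) = 0.66 × √(10/2) = 1.4758. Critical value z_{0.005} = 2.576.
Revised power = Φ(δ − 2.576) + Φ(−δ − 2.576) = Φ(-1.100) + Φ(-4.052) = 0.1357 + 0.0000 = 0.1357.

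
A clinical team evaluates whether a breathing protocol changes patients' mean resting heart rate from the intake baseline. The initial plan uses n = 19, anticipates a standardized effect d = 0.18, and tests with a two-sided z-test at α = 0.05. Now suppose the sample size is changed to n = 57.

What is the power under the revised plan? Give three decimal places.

With n = 57: δ = d·√n = 0.18 × √57 = 1.3590. Critical value z_{0.025} = 1.960.
Revised power = Φ(δ − 1.960) + Φ(−δ − 1.960) = Φ(-0.601) + Φ(-3.319) = 0.2739 + 0.0005 = 0.2744.

Power ≈ 0.274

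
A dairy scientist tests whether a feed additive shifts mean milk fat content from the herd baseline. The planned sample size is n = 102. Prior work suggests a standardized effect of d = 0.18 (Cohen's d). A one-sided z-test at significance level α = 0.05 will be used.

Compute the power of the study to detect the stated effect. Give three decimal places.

Noncentrality parameter: δ = d·√n = 0.18 × √102 = 1.8179
Critical value for a one-sided test at α = 0.05: z_α = 1.645.
Power = P(Z > 1.645 − δ) = Φ(0.173) = 0.5687.

Power ≈ 0.569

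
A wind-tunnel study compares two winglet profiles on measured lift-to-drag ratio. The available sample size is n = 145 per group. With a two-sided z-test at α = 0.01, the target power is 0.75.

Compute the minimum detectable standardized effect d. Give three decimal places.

d ≈ 0.382

Need Φ(δ − 2.576) = 0.75, so δ = 2.576 + 0.674 = 3.250.
(The second rejection-region term Φ(−δ − z_{α/2}) is negligible and dropped.)
δ = d·√(n/2) ⇒ d = δ/√(n/2) = 3.250/√(145/2) = 0.3817.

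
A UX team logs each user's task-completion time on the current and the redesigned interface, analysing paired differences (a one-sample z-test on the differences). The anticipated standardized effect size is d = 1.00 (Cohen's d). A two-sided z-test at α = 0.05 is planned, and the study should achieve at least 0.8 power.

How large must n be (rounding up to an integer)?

n = 8

Set Φ(δ − 1.960) = 0.8; then δ − 1.960 = Φ⁻¹(0.8) = 0.842, giving δ = 2.802.
(Ignoring the negligible lower-tail rejection probability gives the usual closed-form inversion.)
δ = d·√n ⇒ n = (δ/d)² = (2.802 / 1.00)² = 7.85.
Round up to the next whole unit.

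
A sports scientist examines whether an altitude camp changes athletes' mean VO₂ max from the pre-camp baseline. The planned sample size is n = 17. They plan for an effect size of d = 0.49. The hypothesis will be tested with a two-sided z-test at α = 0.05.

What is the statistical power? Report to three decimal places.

Noncentrality parameter: δ = d·√n = 0.49 × √17 = 2.0203
Two-sided α = 0.05 → critical value z_{0.025} = 1.960.
Power = Φ(δ − 1.960) + Φ(−δ − 1.960) = Φ(0.060) + Φ(-3.980) = 0.5241 + 0.0000 = 0.5241.

Power ≈ 0.524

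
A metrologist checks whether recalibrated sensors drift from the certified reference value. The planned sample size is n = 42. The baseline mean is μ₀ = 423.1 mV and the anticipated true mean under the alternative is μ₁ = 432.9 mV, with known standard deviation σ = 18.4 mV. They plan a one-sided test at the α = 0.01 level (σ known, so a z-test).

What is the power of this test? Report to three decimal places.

Standardized effect: d = |μ₁ − μ₀| / σ = |432.9 − 423.1| / 18.4 = 0.5326
Noncentrality parameter: δ = d·√n = 0.5326 × √42 = 3.4517
One-sided α = 0.01 → critical value z_{0.01} = 2.326.
Power = P(Z > 2.326 − δ) = Φ(1.125) = 0.8698.

Power ≈ 0.870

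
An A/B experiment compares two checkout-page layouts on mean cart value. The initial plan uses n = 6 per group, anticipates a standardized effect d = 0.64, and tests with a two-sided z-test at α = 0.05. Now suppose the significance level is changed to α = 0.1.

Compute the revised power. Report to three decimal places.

δ = d·√(n/2) = 0.64 × √(6/2) = 1.1085 (unchanged). New critical value: z_{0.05} = 1.645.
Revised power = Φ(δ − 1.645) + Φ(−δ − 1.645) = Φ(-0.536) + Φ(-2.753) = 0.2959 + 0.0029 = 0.2988.

Power ≈ 0.299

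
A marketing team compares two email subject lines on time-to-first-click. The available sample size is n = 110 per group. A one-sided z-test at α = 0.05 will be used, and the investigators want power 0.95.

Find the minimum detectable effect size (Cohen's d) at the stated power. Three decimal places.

d ≈ 0.444

Required noncentrality: δ = z_{0.05} + z_{0.05} = 1.645 + 1.645 = 3.290.
δ = d·√(n/2) ⇒ d = δ/√(n/2) = 3.290/√(110/2) = 0.4436.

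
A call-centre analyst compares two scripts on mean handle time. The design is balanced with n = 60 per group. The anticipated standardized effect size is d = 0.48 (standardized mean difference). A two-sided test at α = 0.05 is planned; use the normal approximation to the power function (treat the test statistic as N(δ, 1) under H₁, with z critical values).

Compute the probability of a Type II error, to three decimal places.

β ≈ 0.252

Noncentrality parameter: δ = d·√(n/2) = 0.48 × √(60/2) = 2.6291
Two-sided α = 0.05 → critical value z_{0.025} = 1.960.
Power = Φ(δ − 1.960) + Φ(−δ − 1.960) = Φ(0.669) + Φ(-4.589) = 0.7483 + 0.0000 = 0.7483.
Type II error: β = 1 − power = 1 − 0.7483 = 0.2517.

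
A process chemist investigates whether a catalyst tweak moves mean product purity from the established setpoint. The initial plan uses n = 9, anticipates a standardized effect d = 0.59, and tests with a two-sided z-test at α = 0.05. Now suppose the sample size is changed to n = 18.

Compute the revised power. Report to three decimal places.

Power ≈ 0.707

With n = 18: δ = d·√n = 0.59 × √18 = 2.5032. Critical value z_{0.025} = 1.960.
Revised power = Φ(δ − 1.960) + Φ(−δ − 1.960) = Φ(0.543) + Φ(-4.463) = 0.7065 + 0.0000 = 0.7065.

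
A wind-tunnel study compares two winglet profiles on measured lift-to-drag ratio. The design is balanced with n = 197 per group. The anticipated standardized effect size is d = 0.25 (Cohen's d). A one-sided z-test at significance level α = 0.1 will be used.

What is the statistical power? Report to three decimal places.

Power ≈ 0.885

Noncentrality parameter: λ = d·√(n/2) = 0.25 × √(197/2) = 2.4812
One-sided α = 0.1 → critical value z_{0.1} = 1.282.
Power = P(Z > 1.282 − λ) = Φ(1.200) = 0.8849.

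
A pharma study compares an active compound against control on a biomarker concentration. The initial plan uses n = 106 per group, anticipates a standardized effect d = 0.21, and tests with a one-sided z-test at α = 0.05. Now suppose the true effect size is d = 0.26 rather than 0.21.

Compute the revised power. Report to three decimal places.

With d = 0.26: δ = d·√(n/2) = 0.26 × √(106/2) = 1.8928. Critical value z_{0.05} = 1.645.
Revised power = P(Z > 1.645 − δ) = Φ(0.248) = 0.5979.

Power ≈ 0.598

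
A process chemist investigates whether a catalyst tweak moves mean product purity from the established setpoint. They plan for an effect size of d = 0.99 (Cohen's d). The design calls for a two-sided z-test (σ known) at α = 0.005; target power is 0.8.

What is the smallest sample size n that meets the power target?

n = 14

For power 0.8 need Φ(δ − z_{0.0025}) = 0.8, so δ = z_{0.0025} + z_{0.20} = 2.807 + 0.842 = 3.649.
(For δ > 0 the lower-tail rejection region contributes negligibly to power, so the one-term inversion is standard.)
δ = d·√n ⇒ n = (δ/d)² = (3.649 / 0.99)² = 13.58.
Rounding up, n = 14.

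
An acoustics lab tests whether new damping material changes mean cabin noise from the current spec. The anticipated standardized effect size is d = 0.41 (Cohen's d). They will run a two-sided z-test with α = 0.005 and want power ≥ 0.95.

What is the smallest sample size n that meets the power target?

For power 0.95 need Φ(δ − z_{0.0025}) = 0.95, so δ = z_{0.0025} + z_{0.05} = 2.807 + 1.645 = 4.452.
(For δ > 0 the lower-tail rejection region contributes negligibly to power, so the one-term inversion is standard.)
δ = d·√n ⇒ n = (δ/d)² = (4.452 / 0.41)² = 117.90.
Rounding up, n = 118.

n = 118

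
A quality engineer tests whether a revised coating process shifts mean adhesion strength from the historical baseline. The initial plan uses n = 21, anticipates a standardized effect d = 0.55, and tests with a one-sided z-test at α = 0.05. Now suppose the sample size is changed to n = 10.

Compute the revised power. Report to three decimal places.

Power ≈ 0.538

With n = 10: δ = d·√n = 0.55 × √10 = 1.7393. Critical value z_{0.05} = 1.645.
Revised power = Φ(δ − 1.645) = Φ(0.094) = 0.5376.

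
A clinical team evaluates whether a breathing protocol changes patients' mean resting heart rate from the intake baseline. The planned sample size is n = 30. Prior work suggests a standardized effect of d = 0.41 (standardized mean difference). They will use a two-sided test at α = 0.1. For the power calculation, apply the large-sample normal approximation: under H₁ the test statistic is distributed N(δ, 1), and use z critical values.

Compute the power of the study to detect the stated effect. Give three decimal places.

Power ≈ 0.726

Noncentrality parameter: δ = d·√n = 0.41 × √30 = 2.2457
Critical value for a two-sided test at α = 0.1: z_{α/2} = 1.645.
Power = Φ(δ − 1.645) + Φ(−δ − 1.645) = Φ(0.601) + Φ(-3.891) = 0.7260 + 0.0001 = 0.7261.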